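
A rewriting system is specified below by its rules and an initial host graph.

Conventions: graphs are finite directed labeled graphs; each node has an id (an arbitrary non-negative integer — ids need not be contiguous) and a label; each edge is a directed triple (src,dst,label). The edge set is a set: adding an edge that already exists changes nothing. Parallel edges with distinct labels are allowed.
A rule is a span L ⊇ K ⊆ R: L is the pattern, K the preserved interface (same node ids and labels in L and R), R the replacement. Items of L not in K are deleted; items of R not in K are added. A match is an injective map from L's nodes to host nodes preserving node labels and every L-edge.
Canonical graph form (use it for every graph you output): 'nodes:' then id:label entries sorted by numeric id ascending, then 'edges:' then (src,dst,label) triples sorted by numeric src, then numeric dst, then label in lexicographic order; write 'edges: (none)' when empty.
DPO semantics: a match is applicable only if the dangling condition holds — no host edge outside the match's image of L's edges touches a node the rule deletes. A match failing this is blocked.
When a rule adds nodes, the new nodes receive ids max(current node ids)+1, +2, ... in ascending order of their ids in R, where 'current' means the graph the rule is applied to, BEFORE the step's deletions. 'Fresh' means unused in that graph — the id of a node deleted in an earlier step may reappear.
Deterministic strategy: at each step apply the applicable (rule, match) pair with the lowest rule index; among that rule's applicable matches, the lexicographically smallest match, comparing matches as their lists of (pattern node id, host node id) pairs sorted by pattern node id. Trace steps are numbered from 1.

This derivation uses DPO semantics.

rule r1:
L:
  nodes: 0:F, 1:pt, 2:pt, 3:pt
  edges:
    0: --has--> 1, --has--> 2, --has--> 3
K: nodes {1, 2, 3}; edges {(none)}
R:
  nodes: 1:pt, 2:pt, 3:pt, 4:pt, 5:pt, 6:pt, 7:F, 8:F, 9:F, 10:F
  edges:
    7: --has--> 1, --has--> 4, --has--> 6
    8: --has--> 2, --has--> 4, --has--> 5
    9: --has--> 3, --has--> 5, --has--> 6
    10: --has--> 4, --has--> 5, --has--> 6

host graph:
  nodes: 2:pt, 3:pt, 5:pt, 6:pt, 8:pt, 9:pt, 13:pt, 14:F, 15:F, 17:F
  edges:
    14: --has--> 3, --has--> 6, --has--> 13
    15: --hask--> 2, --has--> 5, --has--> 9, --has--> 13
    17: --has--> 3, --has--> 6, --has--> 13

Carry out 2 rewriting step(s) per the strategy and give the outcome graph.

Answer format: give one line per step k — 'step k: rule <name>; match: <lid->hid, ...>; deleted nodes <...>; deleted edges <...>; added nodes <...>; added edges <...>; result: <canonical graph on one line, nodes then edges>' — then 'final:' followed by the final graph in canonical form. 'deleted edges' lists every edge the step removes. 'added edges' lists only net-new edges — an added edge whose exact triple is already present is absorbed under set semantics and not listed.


step 1: rule r1; match: 0->14, 1->3, 2->6, 3->13; deleted nodes 14; deleted edges (14,3,has); (14,6,has); (14,13,has); added nodes 18, 19, 20, 21, 22, 23, 24; added edges (21,3,has); (21,18,has); (21,20,has); (22,6,has); (22,18,has); (22,19,has); (23,13,has); (23,19,has); (23,20,has); (24,18,has); (24,19,has); (24,20,has); result: nodes: 2:pt, 3:pt, 5:pt, 6:pt, 8:pt, 9:pt, 13:pt, 15:F, 17:F, 18:pt, 19:pt, 20:pt, 21:F, 22:F, 23:F, 24:F edges: (15,2,hask); (15,5,has); (15,9,has); (15,13,has); (17,3,has); (17,6,has); (17,13,has); (21,3,has); (21,18,has); (21,20,has); (22,6,has); (22,18,has); (22,19,has); (23,13,has); (23,19,has); (23,20,has); (24,18,has); (24,19,has); (24,20,has)
step 2: rule r1; match: 0->17, 1->3, 2->6, 3->13; deleted nodes 17; deleted edges (17,3,has); (17,6,has); (17,13,has); added nodes 25, 26, 27, 28, 29, 30, 31; added edges (28,3,has); (28,25,has); (28,27,has); (29,6,has); (29,25,has); (29,26,has); (30,13,has); (30,26,has); (30,27,has); (31,25,has); (31,26,has); (31,27,has); result: nodes: 2:pt, 3:pt, 5:pt, 6:pt, 8:pt, 9:pt, 13:pt, 15:F, 18:pt, 19:pt, 20:pt, 21:F, 22:F, 23:F, 24:F, 25:pt, 26:pt, 27:pt, 28:F, 29:F, 30:F, 31:F edges: (15,2,hask); (15,5,has); (15,9,has); (15,13,has); (21,3,has); (21,18,has); (21,20,has); (22,6,has); (22,18,has); (22,19,has); (23,13,has); (23,19,has); (23,20,has); (24,18,has); (24,19,has); (24,20,has); (28,3,has); (28,25,has); (28,27,has); (29,6,has); (29,25,has); (29,26,has); (30,13,has); (30,26,has); (30,27,has); (31,25,has); (31,26,has); (31,27,has)
final:
nodes: 2:pt, 3:pt, 5:pt, 6:pt, 8:pt, 9:pt, 13:pt, 15:F, 18:pt, 19:pt, 20:pt, 21:F, 22:F, 23:F, 24:F, 25:pt, 26:pt, 27:pt, 28:F, 29:F, 30:F, 31:F
edges: (15,2,hask); (15,5,has); (15,9,has); (15,13,has); (21,3,has); (21,18,has); (21,20,has); (22,6,has); (22,18,has); (22,19,has); (23,13,has); (23,19,has); (23,20,has); (24,18,has); (24,19,has); (24,20,has); (28,3,has); (28,25,has); (28,27,has); (29,6,has); (29,25,has); (29,26,has); (30,13,has); (30,26,has); (30,27,has); (31,25,has); (31,26,has); (31,27,has)


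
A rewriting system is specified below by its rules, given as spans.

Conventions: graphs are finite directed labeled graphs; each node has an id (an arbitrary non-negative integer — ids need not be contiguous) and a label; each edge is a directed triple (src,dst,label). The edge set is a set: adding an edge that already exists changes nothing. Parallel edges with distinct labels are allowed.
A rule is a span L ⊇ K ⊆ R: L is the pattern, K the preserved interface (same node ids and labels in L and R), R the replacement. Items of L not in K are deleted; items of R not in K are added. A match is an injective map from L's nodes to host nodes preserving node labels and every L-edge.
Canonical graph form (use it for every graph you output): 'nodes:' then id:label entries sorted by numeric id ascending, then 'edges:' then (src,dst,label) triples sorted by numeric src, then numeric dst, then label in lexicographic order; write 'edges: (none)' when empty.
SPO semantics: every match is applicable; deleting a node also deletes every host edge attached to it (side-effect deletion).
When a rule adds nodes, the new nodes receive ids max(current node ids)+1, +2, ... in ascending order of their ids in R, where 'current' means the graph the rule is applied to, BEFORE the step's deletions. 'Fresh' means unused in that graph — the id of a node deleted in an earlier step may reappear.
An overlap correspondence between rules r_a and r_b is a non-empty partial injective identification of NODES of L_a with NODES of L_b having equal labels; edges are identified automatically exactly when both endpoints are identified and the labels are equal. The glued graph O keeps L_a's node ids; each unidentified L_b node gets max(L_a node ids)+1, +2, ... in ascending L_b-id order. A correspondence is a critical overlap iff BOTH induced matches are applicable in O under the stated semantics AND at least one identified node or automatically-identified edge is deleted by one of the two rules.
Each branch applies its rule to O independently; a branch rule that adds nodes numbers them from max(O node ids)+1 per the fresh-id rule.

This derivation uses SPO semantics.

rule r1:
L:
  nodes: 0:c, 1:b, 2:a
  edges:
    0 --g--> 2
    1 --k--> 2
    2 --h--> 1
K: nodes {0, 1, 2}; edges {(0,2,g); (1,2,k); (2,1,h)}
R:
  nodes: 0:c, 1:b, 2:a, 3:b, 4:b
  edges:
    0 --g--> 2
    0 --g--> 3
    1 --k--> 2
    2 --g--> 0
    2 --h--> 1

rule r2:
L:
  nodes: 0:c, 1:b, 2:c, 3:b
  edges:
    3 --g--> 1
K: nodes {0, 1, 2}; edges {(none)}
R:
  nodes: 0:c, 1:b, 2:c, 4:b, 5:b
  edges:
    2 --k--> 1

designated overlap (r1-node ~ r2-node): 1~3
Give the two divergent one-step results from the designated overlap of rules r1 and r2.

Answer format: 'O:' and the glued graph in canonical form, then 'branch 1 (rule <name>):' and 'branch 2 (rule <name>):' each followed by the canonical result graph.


O:
nodes: 0:c, 1:b, 2:a, 3:c, 4:b, 5:c
edges: (0,2,g); (1,2,k); (1,4,g); (2,1,h)
branch 1 (rule r1):
nodes: 0:c, 1:b, 2:a, 3:c, 4:b, 5:c, 6:b, 7:b
edges: (0,2,g); (0,6,g); (1,2,k); (1,4,g); (2,0,g); (2,1,h)
branch 2 (rule r2):
nodes: 0:c, 2:a, 3:c, 4:b, 5:c, 6:b, 7:b
edges: (0,2,g); (5,4,k)


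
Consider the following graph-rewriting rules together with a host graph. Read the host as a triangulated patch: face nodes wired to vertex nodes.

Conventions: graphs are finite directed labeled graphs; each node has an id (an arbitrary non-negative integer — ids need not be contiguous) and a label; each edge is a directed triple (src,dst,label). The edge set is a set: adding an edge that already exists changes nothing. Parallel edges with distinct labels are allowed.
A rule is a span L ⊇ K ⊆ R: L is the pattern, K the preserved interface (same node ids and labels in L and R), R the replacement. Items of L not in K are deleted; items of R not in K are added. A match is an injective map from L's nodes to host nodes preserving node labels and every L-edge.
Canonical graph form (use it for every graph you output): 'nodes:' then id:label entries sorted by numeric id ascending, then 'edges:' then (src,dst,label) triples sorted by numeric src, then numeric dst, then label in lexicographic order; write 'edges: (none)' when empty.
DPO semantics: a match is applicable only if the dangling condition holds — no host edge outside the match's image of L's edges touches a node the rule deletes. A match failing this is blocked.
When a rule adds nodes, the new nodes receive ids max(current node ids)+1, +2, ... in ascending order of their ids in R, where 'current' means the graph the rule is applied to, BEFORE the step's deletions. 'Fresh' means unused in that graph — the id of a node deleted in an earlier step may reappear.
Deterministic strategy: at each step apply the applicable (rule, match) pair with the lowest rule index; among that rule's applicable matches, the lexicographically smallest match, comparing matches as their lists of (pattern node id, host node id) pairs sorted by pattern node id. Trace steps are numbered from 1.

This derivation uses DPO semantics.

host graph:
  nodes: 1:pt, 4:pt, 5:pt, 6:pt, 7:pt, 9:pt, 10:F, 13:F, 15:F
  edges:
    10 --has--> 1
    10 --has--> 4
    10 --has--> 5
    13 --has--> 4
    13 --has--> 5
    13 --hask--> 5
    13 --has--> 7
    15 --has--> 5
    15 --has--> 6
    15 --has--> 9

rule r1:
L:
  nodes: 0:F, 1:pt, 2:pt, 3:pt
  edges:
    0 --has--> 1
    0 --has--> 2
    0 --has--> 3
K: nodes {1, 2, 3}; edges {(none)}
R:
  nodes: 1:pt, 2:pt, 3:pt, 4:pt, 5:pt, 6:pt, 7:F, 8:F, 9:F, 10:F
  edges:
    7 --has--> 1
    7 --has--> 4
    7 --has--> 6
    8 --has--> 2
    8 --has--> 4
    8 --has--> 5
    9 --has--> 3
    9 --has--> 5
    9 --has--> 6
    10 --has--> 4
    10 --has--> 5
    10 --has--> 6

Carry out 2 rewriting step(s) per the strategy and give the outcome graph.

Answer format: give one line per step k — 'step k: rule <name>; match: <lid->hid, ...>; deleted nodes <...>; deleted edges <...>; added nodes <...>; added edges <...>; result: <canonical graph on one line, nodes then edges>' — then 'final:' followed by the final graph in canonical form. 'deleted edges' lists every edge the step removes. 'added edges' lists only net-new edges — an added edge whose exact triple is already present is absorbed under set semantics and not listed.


step 1: rule r1; match: 0->10, 1->1, 2->4, 3->5; deleted nodes 10; deleted edges (10,1,has); (10,4,has); (10,5,has); added nodes 16, 17, 18, 19, 20, 21, 22; added edges (19,1,has); (19,16,has); (19,18,has); (20,4,has); (20,16,has); (20,17,has); (21,5,has); (21,17,has); (21,18,has); (22,16,has); (22,17,has); (22,18,has); result: nodes: 1:pt, 4:pt, 5:pt, 6:pt, 7:pt, 9:pt, 13:F, 15:F, 16:pt, 17:pt, 18:pt, 19:F, 20:F, 21:F, 22:F edges: (13,4,has); (13,5,has); (13,5,hask); (13,7,has); (15,5,has); (15,6,has); (15,9,has); (19,1,has); (19,16,has); (19,18,has); (20,4,has); (20,16,has); (20,17,has); (21,5,has); (21,17,has); (21,18,has); (22,16,has); (22,17,has); (22,18,has)
step 2: rule r1; match: 0->15, 1->5, 2->6, 3->9; deleted nodes 15; deleted edges (15,5,has); (15,6,has); (15,9,has); added nodes 23, 24, 25, 26, 27, 28, 29; added edges (26,5,has); (26,23,has); (26,25,has); (27,6,has); (27,23,has); (27,24,has); (28,9,has); (28,24,has); (28,25,has); (29,23,has); (29,24,has); (29,25,has); result: nodes: 1:pt, 4:pt, 5:pt, 6:pt, 7:pt, 9:pt, 13:F, 16:pt, 17:pt, 18:pt, 19:F, 20:F, 21:F, 22:F, 23:pt, 24:pt, 25:pt, 26:F, 27:F, 28:F, 29:F edges: (13,4,has); (13,5,has); (13,5,hask); (13,7,has); (19,1,has); (19,16,has); (19,18,has); (20,4,has); (20,16,has); (20,17,has); (21,5,has); (21,17,has); (21,18,has); (22,16,has); (22,17,has); (22,18,has); (26,5,has); (26,23,has); (26,25,has); (27,6,has); (27,23,has); (27,24,has); (28,9,has); (28,24,has); (28,25,has); (29,23,has); (29,24,has); (29,25,has)
final:
nodes: 1:pt, 4:pt, 5:pt, 6:pt, 7:pt, 9:pt, 13:F, 16:pt, 17:pt, 18:pt, 19:F, 20:F, 21:F, 22:F, 23:pt, 24:pt, 25:pt, 26:F, 27:F, 28:F, 29:F
edges: (13,4,has); (13,5,has); (13,5,hask); (13,7,has); (19,1,has); (19,16,has); (19,18,has); (20,4,has); (20,16,has); (20,17,has); (21,5,has); (21,17,has); (21,18,has); (22,16,has); (22,17,has); (22,18,has); (26,5,has); (26,23,has); (26,25,has); (27,6,has); (27,23,has); (27,24,has); (28,9,has); (28,24,has); (28,25,has); (29,23,has); (29,24,has); (29,25,has)


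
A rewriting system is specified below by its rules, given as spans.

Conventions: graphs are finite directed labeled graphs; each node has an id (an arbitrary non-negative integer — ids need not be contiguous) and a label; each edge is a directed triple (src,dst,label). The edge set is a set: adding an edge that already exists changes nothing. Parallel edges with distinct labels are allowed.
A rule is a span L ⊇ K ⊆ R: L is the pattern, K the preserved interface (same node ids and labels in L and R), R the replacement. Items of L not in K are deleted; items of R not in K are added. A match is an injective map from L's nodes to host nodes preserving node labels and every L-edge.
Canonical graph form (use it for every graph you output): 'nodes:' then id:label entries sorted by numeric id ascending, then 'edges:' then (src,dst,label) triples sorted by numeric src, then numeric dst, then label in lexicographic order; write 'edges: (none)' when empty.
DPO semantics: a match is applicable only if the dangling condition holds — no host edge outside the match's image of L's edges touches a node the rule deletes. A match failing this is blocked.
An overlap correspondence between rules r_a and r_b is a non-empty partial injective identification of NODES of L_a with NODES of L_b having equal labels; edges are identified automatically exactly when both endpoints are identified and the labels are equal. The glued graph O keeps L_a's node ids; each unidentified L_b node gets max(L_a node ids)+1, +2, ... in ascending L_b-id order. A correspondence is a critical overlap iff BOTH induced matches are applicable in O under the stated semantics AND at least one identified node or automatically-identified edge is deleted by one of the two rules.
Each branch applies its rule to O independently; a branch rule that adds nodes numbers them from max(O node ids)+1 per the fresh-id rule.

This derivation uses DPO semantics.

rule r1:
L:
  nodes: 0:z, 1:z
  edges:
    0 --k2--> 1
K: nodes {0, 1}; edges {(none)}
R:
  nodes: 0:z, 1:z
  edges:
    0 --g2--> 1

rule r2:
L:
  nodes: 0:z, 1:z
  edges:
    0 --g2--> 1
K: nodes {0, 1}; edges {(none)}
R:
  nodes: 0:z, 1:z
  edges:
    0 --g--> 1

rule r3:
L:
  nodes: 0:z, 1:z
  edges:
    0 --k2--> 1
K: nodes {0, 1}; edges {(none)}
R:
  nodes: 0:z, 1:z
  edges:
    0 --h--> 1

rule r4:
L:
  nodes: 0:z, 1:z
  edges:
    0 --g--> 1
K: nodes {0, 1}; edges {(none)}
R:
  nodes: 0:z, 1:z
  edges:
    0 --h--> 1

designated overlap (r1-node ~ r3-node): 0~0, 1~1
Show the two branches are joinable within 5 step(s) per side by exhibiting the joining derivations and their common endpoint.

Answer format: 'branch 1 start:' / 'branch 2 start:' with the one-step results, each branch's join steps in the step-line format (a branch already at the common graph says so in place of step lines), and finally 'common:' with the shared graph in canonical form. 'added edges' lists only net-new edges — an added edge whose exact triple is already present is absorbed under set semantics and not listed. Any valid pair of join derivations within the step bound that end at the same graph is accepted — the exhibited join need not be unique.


branch 1 start:
nodes: 0:z, 1:z
edges: (0,1,g2)
branch 2 start:
nodes: 0:z, 1:z
edges: (0,1,h)
branch 1 step 1: rule r2; match: 0->0, 1->1; deleted nodes (none); deleted edges (0,1,g2); added nodes (none); added edges (0,1,g); result: nodes: 0:z, 1:z edges: (0,1,g)
branch 1 step 2: rule r4; match: 0->0, 1->1; deleted nodes (none); deleted edges (0,1,g); added nodes (none); added edges (0,1,h); result: nodes: 0:z, 1:z edges: (0,1,h)
branch 2: already at the common graph (0 steps)
common:
nodes: 0:z, 1:z
edges: (0,1,h)


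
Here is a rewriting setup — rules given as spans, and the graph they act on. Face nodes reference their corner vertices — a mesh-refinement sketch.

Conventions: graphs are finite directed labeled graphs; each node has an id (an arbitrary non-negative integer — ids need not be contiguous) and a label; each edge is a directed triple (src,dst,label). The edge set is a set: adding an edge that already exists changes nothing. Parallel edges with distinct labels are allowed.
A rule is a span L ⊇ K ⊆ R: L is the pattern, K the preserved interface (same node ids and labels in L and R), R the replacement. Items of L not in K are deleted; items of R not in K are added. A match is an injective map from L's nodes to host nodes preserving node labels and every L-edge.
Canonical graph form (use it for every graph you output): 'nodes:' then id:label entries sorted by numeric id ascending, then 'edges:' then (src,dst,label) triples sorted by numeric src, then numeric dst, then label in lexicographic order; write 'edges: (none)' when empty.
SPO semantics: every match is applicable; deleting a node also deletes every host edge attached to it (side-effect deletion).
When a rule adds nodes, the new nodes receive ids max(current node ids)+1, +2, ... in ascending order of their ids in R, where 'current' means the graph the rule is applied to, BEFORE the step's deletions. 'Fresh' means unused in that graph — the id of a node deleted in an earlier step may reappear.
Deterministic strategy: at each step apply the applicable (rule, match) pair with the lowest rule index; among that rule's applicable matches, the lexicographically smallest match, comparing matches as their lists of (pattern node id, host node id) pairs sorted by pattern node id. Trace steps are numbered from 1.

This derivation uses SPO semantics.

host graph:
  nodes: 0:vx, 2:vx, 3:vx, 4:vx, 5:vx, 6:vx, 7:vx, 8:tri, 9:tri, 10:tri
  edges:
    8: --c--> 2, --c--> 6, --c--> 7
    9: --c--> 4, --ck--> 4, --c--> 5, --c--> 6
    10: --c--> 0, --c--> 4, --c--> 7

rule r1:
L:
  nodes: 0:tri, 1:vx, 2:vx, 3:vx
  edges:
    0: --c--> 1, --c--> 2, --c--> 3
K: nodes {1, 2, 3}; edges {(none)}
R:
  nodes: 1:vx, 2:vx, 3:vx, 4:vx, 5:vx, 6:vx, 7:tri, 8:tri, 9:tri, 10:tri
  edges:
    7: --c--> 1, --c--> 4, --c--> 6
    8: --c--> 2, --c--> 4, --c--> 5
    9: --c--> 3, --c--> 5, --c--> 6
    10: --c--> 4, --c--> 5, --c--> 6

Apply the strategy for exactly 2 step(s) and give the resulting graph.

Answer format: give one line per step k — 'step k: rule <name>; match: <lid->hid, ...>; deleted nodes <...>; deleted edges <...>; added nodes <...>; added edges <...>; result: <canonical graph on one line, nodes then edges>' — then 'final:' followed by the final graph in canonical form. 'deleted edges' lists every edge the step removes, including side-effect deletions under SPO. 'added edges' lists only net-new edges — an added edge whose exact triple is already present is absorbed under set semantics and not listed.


step 1: rule r1; match: 0->8, 1->2, 2->6, 3->7; deleted nodes 8; deleted edges (8,2,c); (8,6,c); (8,7,c); added nodes 11, 12, 13, 14, 15, 16, 17; added edges (14,2,c); (14,11,c); (14,13,c); (15,6,c); (15,11,c); (15,12,c); (16,7,c); (16,12,c); (16,13,c); (17,11,c); (17,12,c); (17,13,c); result: nodes: 0:vx, 2:vx, 3:vx, 4:vx, 5:vx, 6:vx, 7:vx, 9:tri, 10:tri, 11:vx, 12:vx, 13:vx, 14:tri, 15:tri, 16:tri, 17:tri edges: (9,4,c); (9,4,ck); (9,5,c); (9,6,c); (10,0,c); (10,4,c); (10,7,c); (14,2,c); (14,11,c); (14,13,c); (15,6,c); (15,11,c); (15,12,c); (16,7,c); (16,12,c); (16,13,c); (17,11,c); (17,12,c); (17,13,c)
step 2: rule r1; match: 0->9, 1->4, 2->5, 3->6; deleted nodes 9; deleted edges (9,4,c); (9,4,ck); (9,5,c); (9,6,c); added nodes 18, 19, 20, 21, 22, 23, 24; added edges (21,4,c); (21,18,c); (21,20,c); (22,5,c); (22,18,c); (22,19,c); (23,6,c); (23,19,c); (23,20,c); (24,18,c); (24,19,c); (24,20,c); result: nodes: 0:vx, 2:vx, 3:vx, 4:vx, 5:vx, 6:vx, 7:vx, 10:tri, 11:vx, 12:vx, 13:vx, 14:tri, 15:tri, 16:tri, 17:tri, 18:vx, 19:vx, 20:vx, 21:tri, 22:tri, 23:tri, 24:tri edges: (10,0,c); (10,4,c); (10,7,c); (14,2,c); (14,11,c); (14,13,c); (15,6,c); (15,11,c); (15,12,c); (16,7,c); (16,12,c); (16,13,c); (17,11,c); (17,12,c); (17,13,c); (21,4,c); (21,18,c); (21,20,c); (22,5,c); (22,18,c); (22,19,c); (23,6,c); (23,19,c); (23,20,c); (24,18,c); (24,19,c); (24,20,c)
final:
nodes: 0:vx, 2:vx, 3:vx, 4:vx, 5:vx, 6:vx, 7:vx, 10:tri, 11:vx, 12:vx, 13:vx, 14:tri, 15:tri, 16:tri, 17:tri, 18:vx, 19:vx, 20:vx, 21:tri, 22:tri, 23:tri, 24:tri
edges: (10,0,c); (10,4,c); (10,7,c); (14,2,c); (14,11,c); (14,13,c); (15,6,c); (15,11,c); (15,12,c); (16,7,c); (16,12,c); (16,13,c); (17,11,c); (17,12,c); (17,13,c); (21,4,c); (21,18,c); (21,20,c); (22,5,c); (22,18,c); (22,19,c); (23,6,c); (23,19,c); (23,20,c); (24,18,c); (24,19,c); (24,20,c)


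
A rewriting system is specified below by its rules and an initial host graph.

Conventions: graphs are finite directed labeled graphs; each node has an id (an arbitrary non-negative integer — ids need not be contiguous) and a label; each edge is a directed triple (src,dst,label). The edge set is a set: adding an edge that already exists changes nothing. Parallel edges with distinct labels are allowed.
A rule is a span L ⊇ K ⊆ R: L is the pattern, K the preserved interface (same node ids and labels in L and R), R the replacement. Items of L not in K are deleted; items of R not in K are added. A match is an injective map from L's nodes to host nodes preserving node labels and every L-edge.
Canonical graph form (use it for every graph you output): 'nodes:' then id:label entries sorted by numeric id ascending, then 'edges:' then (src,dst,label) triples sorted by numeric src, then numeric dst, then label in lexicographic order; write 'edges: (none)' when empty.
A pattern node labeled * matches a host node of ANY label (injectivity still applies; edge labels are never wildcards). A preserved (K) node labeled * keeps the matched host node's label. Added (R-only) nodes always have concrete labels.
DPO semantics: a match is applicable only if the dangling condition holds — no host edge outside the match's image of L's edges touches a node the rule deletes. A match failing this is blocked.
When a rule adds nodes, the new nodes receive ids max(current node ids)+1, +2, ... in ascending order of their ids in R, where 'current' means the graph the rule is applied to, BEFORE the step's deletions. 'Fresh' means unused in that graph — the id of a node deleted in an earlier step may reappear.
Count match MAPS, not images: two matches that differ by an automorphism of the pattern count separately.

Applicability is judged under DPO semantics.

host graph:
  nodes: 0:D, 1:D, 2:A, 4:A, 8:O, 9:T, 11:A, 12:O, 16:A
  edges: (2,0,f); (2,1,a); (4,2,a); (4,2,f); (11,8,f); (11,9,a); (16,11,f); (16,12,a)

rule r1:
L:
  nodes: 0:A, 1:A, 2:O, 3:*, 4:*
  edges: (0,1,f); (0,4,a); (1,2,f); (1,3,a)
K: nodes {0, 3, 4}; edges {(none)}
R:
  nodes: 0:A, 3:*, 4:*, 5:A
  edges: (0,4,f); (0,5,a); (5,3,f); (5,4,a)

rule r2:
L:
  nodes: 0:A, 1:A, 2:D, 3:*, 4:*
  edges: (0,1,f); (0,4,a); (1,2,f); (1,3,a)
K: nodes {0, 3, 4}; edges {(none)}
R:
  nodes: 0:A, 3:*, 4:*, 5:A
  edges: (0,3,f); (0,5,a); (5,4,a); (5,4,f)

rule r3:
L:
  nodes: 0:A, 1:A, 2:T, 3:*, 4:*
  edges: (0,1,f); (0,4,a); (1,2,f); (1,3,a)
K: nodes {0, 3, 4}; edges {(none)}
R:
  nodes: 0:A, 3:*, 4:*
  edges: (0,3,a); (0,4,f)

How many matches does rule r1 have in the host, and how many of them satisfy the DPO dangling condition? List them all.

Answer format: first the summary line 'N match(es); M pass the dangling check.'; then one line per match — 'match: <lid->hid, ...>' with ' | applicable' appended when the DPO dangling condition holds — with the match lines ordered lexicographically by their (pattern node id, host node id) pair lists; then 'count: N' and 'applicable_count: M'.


1 match(es); 1 pass the dangling check.
match: 0->16, 1->11, 2->8, 3->9, 4->12 | applicable
count: 1
applicable_count: 1


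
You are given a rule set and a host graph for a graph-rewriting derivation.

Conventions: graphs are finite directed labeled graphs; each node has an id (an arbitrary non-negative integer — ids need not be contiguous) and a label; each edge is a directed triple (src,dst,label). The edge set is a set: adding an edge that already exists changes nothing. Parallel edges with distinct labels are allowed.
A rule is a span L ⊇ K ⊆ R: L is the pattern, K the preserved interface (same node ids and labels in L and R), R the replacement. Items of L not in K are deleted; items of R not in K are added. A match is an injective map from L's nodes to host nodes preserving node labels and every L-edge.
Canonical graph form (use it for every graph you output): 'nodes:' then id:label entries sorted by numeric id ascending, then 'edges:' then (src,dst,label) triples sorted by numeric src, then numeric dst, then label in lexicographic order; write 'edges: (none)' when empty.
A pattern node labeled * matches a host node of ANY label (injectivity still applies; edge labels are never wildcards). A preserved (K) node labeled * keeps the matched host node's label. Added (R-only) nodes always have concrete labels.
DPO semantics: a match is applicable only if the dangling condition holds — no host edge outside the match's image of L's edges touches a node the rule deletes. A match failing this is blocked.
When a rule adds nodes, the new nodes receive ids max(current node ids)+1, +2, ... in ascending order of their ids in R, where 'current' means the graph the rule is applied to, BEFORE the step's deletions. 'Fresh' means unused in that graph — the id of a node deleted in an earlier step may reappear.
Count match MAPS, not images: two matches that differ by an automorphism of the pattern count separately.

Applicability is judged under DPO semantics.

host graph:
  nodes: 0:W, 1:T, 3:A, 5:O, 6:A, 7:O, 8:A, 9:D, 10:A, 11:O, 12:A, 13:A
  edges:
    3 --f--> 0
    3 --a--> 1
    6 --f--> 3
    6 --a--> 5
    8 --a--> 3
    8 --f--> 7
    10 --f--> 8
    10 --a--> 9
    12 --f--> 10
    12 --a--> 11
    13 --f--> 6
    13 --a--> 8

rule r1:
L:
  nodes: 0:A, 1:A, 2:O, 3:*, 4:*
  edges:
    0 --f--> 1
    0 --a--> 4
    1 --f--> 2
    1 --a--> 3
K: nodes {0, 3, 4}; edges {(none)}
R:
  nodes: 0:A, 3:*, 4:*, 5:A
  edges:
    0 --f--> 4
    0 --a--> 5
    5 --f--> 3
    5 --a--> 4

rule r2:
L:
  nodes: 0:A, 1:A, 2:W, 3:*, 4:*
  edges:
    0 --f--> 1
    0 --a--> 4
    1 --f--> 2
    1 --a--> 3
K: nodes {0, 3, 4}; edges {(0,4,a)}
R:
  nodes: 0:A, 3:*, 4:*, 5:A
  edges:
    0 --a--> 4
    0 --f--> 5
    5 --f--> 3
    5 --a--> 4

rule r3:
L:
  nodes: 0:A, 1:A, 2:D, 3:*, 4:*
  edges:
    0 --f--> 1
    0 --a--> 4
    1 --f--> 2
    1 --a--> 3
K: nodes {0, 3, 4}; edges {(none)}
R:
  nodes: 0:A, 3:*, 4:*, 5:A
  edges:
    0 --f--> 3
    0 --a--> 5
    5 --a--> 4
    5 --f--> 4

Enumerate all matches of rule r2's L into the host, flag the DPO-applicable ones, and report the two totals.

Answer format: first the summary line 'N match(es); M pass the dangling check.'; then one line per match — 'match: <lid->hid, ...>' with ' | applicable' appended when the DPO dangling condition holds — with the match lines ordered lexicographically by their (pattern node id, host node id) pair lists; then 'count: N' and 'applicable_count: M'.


1 match(es); 0 pass the dangling check.
match: 0->6, 1->3, 2->0, 3->1, 4->5
count: 1
applicable_count: 0


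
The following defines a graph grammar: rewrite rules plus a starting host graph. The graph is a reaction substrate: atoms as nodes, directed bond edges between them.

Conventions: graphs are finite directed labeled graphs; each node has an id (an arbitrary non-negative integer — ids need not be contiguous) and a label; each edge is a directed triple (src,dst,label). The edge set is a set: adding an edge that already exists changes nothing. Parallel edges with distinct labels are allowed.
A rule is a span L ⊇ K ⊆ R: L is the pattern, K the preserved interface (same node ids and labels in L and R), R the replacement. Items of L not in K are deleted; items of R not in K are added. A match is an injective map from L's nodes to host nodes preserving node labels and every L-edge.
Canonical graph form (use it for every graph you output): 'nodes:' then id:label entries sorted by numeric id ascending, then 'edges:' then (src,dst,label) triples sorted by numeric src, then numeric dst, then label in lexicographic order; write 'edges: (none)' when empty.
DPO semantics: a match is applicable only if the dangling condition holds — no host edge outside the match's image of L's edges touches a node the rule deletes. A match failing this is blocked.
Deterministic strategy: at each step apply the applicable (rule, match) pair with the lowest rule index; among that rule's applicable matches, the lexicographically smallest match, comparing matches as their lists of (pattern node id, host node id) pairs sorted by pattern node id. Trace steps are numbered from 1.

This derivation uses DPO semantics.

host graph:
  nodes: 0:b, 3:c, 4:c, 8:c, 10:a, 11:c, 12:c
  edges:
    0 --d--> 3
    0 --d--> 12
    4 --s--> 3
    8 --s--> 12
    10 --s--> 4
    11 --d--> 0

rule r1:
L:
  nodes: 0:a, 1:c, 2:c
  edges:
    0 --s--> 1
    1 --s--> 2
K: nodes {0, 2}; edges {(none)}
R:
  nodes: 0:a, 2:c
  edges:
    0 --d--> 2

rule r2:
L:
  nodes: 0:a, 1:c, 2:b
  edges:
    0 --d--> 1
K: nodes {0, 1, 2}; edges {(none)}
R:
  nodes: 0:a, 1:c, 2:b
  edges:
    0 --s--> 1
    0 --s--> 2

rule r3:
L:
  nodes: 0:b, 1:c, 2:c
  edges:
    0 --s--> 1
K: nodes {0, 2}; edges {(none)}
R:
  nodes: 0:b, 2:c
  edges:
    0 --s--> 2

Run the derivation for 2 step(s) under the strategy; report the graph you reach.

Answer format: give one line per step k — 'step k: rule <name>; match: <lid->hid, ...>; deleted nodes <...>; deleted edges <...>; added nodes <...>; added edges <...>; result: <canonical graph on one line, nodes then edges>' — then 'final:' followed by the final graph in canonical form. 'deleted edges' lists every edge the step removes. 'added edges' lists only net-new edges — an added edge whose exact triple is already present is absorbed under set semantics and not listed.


step 1: rule r1; match: 0->10, 1->4, 2->3; deleted nodes 4; deleted edges (4,3,s); (10,4,s); added nodes (none); added edges (10,3,d); result: nodes: 0:b, 3:c, 8:c, 10:a, 11:c, 12:c edges: (0,3,d); (0,12,d); (8,12,s); (10,3,d); (11,0,d)
step 2: rule r2; match: 0->10, 1->3, 2->0; deleted nodes (none); deleted edges (10,3,d); added nodes (none); added edges (10,0,s); (10,3,s); result: nodes: 0:b, 3:c, 8:c, 10:a, 11:c, 12:c edges: (0,3,d); (0,12,d); (8,12,s); (10,0,s); (10,3,s); (11,0,d)
final:
nodes: 0:b, 3:c, 8:c, 10:a, 11:c, 12:c
edges: (0,3,d); (0,12,d); (8,12,s); (10,0,s); (10,3,s); (11,0,d)


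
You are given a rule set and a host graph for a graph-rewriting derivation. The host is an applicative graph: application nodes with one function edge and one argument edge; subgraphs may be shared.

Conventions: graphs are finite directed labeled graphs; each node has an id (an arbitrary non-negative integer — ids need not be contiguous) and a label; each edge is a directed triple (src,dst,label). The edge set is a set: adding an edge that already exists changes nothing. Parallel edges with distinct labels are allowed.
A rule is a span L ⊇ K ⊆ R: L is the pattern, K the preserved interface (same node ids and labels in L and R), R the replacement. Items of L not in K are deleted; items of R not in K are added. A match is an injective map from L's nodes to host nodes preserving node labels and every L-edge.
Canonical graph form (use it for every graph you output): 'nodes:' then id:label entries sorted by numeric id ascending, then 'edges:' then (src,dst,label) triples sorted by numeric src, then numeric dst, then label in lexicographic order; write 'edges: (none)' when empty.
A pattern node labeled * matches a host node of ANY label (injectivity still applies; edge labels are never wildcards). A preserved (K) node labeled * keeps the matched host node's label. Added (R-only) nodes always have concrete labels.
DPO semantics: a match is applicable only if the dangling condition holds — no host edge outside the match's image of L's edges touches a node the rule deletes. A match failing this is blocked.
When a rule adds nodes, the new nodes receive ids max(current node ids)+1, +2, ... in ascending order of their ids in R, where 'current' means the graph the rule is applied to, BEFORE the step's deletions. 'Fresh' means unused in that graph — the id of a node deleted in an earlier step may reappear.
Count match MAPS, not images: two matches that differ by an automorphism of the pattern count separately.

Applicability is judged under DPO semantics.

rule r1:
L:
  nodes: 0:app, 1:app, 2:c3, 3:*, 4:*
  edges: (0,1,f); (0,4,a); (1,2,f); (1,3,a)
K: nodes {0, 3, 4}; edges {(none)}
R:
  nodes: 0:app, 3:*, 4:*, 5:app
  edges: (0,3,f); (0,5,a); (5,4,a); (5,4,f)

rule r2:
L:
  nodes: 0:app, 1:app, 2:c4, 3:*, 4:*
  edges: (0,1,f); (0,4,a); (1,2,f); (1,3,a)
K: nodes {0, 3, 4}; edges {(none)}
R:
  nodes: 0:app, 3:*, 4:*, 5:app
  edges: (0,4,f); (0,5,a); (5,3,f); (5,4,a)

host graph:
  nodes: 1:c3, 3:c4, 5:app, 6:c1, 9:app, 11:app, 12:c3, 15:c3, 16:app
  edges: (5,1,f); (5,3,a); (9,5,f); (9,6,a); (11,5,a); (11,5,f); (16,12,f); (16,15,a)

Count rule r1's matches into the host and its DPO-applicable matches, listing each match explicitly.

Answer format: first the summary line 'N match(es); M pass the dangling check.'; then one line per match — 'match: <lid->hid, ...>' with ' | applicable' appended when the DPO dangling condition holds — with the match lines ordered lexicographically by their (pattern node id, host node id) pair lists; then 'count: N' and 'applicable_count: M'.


1 match(es); 0 pass the dangling check.
match: 0->9, 1->5, 2->1, 3->3, 4->6
count: 1
applicable_count: 0


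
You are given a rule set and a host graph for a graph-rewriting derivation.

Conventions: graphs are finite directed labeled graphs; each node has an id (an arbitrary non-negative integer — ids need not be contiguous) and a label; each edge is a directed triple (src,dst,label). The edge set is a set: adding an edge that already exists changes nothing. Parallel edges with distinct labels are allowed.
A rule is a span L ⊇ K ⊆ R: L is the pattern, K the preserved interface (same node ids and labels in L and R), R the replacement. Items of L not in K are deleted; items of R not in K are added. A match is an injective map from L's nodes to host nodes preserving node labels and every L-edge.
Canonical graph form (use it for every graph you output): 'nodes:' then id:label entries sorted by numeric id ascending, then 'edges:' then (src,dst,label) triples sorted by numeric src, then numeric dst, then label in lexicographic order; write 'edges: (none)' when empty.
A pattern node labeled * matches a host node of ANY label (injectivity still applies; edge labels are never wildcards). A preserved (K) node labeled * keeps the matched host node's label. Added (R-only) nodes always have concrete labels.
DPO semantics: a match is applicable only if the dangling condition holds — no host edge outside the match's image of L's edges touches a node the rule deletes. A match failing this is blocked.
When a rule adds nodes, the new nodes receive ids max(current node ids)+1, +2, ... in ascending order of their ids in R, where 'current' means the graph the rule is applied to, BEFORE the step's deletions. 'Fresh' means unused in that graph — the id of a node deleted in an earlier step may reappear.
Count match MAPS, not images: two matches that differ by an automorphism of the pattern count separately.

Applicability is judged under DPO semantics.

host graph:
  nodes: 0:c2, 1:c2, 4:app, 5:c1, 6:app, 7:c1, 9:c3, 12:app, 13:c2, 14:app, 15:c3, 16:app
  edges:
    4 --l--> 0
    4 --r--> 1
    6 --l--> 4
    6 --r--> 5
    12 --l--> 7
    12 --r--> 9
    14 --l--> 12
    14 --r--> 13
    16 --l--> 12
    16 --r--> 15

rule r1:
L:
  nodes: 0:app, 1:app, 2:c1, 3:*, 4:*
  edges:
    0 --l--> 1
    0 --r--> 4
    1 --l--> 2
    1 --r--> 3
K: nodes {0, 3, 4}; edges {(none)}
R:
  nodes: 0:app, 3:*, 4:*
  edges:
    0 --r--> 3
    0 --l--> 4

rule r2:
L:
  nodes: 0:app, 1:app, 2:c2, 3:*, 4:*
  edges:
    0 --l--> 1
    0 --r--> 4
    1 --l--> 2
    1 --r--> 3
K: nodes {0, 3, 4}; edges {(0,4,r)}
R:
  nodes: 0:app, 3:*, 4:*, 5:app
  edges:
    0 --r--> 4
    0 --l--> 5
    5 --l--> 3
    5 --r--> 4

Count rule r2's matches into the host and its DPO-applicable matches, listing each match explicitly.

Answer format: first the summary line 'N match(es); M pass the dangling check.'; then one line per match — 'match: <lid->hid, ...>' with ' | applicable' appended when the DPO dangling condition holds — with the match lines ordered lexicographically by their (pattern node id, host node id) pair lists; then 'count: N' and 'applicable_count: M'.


1 match(es); 1 pass the dangling check.
match: 0->6, 1->4, 2->0, 3->1, 4->5 | applicable
count: 1
applicable_count: 1


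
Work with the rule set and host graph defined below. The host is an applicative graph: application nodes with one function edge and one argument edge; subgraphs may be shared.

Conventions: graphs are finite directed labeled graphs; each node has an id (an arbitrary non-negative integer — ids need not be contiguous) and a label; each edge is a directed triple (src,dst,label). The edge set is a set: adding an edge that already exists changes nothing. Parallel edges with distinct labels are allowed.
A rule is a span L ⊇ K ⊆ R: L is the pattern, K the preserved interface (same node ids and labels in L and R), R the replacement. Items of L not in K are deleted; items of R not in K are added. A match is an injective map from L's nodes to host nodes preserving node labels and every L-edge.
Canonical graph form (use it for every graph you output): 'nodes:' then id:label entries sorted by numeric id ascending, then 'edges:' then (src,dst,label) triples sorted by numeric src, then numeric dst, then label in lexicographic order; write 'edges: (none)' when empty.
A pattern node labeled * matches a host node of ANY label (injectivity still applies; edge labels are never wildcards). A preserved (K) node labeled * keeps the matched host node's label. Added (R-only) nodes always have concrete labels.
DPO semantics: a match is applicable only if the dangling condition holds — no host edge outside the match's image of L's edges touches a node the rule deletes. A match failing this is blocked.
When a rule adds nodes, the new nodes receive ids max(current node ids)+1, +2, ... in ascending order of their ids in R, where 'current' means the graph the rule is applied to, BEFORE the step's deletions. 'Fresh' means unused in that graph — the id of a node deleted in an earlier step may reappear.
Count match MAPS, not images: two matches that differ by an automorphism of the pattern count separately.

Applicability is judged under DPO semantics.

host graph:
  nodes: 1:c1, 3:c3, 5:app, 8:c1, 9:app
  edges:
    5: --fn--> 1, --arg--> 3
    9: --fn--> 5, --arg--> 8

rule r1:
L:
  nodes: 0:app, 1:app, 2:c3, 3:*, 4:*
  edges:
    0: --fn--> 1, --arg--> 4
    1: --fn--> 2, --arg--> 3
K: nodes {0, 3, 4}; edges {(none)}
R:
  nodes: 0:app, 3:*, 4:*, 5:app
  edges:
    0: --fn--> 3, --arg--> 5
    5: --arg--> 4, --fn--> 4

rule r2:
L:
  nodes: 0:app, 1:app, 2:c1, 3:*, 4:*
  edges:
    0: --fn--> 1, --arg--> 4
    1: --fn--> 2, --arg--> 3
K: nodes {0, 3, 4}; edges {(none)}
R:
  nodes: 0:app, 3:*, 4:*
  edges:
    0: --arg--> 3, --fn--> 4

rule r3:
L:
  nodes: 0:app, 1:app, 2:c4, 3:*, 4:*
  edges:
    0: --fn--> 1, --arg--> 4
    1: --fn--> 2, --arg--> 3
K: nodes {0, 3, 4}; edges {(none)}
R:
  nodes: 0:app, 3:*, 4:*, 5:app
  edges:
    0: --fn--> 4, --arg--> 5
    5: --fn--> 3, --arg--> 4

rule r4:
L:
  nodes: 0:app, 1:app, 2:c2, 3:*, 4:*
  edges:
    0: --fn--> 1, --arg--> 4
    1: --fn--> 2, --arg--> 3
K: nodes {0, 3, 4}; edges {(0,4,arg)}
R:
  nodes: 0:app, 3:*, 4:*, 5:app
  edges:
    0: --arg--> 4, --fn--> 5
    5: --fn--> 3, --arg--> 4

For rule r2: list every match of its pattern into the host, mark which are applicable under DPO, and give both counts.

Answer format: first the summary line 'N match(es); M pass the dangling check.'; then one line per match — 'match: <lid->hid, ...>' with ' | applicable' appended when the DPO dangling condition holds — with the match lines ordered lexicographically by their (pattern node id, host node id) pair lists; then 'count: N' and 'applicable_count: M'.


1 match(es); 1 pass the dangling check.
match: 0->9, 1->5, 2->1, 3->3, 4->8 | applicable
count: 1
applicable_count: 1
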